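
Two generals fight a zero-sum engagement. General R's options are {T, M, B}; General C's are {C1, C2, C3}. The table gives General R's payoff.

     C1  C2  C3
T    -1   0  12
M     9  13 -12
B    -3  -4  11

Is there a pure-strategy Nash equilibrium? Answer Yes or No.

No

Row minima: T → -1, M → -12, B → -4; maximin = -1.
Column maxima: C1 → 9, C2 → 13, C3 → 12; minimax = 9.
-1 ≠ 9, so no pure-strategy equilibrium exists.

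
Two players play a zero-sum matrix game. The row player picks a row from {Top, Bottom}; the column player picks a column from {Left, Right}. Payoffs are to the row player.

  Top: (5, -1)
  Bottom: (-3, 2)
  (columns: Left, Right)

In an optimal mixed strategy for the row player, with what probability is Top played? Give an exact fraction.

Row minima: Top → -1, Bottom → -3; maximin = -1.
Column maxima: Left → 5, Right → 2; minimax = 2.
-1 ≠ 2, so there is no saddle point; optimal play is mixed.
Let the row player play Top with probability p. Expected payoff against Left: 5p + (-3)(1−p) = 8p − 3; against Right: (-1)p + 2(1−p) = −3p + 2.
Setting these equal: 8p − 3 = −3p + 2 ⇒ 11p = 5 ⇒ p = 5/11, and the value is (8)·(5/11) − 3 = 7/11.
For the column player: with q = P(Left), equating Top's and Bottom's payoffs gives 6q − 1 = −5q + 2 ⇒ q = 3/11.

5/11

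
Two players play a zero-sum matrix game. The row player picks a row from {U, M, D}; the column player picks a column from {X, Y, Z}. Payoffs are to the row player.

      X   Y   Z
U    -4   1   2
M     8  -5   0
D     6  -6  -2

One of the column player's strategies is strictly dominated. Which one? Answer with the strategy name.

Y holds the row player's payoff strictly below Z in every row: 1 < 2, -5 < 0, -6 < -2.
So Z is strictly dominated for the column player.

Z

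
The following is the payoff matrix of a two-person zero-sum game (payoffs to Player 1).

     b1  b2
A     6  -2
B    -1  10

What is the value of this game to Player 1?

Row minima: A → -2, B → -1; maximin = -1.
Column maxima: b1 → 6, b2 → 10; minimax = 6.
-1 ≠ 6, so there is no saddle point; optimal play is mixed.
Let Player 1 play A with probability p. Expected payoff against b1: 6p + (-1)(1−p) = 7p − 1; against b2: (-2)p + 10(1−p) = −12p + 10.
Setting these equal: 7p − 1 = −12p + 10 ⇒ 19p = 11 ⇒ p = 11/19, and the value is (7)·(11/19) − 1 = 58/19.
For Player 2: with q = P(b1), equating A's and B's payoffs gives 8q − 2 = −11q + 10 ⇒ q = 12/19.

58/19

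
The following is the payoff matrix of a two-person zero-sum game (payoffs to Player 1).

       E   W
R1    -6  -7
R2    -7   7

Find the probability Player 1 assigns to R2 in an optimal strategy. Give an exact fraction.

Row minima: R1 → -7, R2 → -7; maximin = -7.
Column maxima: E → -6, W → 7; minimax = -6.
-7 ≠ -6, so there is no saddle point; optimal play is mixed.
Let Player 1 play R1 with probability p. Expected payoff against E: (-6)p + (-7)(1−p) = p − 7; against W: (-7)p + 7(1−p) = −14p + 7.
Setting these equal: p − 7 = −14p + 7 ⇒ 15p = 14 ⇒ p = 14/15, and the value is (1)·(14/15) − 7 = -91/15.
For Player 2: with q = P(E), equating R1's and R2's payoffs gives q − 7 = −14q + 7 ⇒ q = 14/15.

1/15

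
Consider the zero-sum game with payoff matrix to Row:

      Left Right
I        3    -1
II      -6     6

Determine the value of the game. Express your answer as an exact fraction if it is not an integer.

3/4

Row minima: I → -1, II → -6; maximin = -1.
Column maxima: Left → 3, Right → 6; minimax = 3.
-1 ≠ 3, so there is no saddle point; optimal play is mixed.
Let Row play I with probability p. Expected payoff against Left: 3p + (-6)(1−p) = 9p − 6; against Right: (-1)p + 6(1−p) = −7p + 6.
Setting these equal: 9p − 6 = −7p + 6 ⇒ 16p = 12 ⇒ p = 3/4, and the value is (9)·(3/4) − 6 = 3/4.
For Column: with q = P(Left), equating I's and II's payoffs gives 4q − 1 = −12q + 6 ⇒ q = 7/16.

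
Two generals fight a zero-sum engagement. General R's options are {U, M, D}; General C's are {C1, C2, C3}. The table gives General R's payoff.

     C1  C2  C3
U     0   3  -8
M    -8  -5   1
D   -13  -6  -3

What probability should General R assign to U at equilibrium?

Row minima: U → -8, M → -8, D → -13; maximin = -8.
Column maxima: C1 → 0, C2 → 3, C3 → 1; minimax = 0.
-8 ≠ 0, so there is no saddle point; optimal play is mixed.
D is strictly dominated by M, so General R never plays it.
C2 is strictly dominated by C1 (it gives General R strictly more in every row), so General C never plays it.
On the remaining 2×2 (U, M vs C1, C3):
Let General R play U with probability p. Expected payoff against C1: 0p + (-8)(1−p) = 8p − 8; against C3: (-8)p + 1(1−p) = −9p + 1.
Setting these equal: 8p − 8 = −9p + 1 ⇒ 17p = 9 ⇒ p = 9/17, and the value is (8)·(9/17) − 8 = -64/17.
For General C: with q = P(C1), equating U's and M's payoffs gives 8q − 8 = −9q + 1 ⇒ q = 9/17.

9/17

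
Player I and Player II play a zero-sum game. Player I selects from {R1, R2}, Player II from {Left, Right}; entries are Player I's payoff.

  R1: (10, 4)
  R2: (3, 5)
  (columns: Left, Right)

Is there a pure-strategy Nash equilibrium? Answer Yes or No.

No

Row minima: R1 → 4, R2 → 3; maximin = 4.
Column maxima: Left → 10, Right → 5; minimax = 5.
4 ≠ 5, so no pure-strategy equilibrium exists.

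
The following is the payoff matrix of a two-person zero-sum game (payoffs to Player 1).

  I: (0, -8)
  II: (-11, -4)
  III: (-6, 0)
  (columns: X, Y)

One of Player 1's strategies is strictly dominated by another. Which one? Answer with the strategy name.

III gives a strictly higher payoff than II against every column: -6 > -11, 0 > -4.
So II is strictly dominated and Player 1 never plays it.

II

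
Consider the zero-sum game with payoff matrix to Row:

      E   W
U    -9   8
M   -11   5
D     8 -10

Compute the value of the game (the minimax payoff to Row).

Row minima: U → -9, M → -11, D → -10; maximin = -9.
Column maxima: E → 8, W → 8; minimax = 8.
-9 ≠ 8, so there is no saddle point; optimal play is mixed.
M is strictly dominated by U, so Row never plays it.
On the remaining 2×2 (U, D vs E, W):
Let Row play U with probability p. Expected payoff against E: (-9)p + 8(1−p) = −17p + 8; against W: 8p + (-10)(1−p) = 18p − 10.
Setting these equal: −17p + 8 = 18p − 10 ⇒ −35p = -18 ⇒ p = 18/35, and the value is (-17)·(18/35) + 8 = -26/35.
For Column: with q = P(E), equating U's and D's payoffs gives −17q + 8 = 18q − 10 ⇒ q = 18/35.

-26/35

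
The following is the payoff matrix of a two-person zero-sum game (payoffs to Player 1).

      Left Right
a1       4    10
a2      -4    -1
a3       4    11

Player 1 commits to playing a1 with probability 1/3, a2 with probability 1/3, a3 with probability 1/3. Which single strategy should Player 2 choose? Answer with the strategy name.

If Player 2 plays Left, Player 1's expected payoff is (1/3)·4 + (1/3)·(-4) + (1/3)·4 = 4/3.
If Player 2 plays Right, Player 1's expected payoff is (1/3)·10 + (1/3)·(-1) + (1/3)·11 = 20/3.
Player 2 minimizes Player 1's payoff; the smallest is 4/3, so the best response is Left.

Left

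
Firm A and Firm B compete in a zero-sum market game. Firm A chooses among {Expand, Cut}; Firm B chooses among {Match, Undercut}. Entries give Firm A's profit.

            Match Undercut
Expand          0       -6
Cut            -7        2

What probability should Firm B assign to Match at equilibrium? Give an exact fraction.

8/15

Row minima: Expand → -6, Cut → -7; maximin = -6.
Column maxima: Match → 0, Undercut → 2; minimax = 0.
-6 ≠ 0, so there is no saddle point; optimal play is mixed.
Let Firm A play Expand with probability p. Expected payoff against Match: 0p + (-7)(1−p) = 7p − 7; against Undercut: (-6)p + 2(1−p) = −8p + 2.
Setting these equal: 7p − 7 = −8p + 2 ⇒ 15p = 9 ⇒ p = 3/5, and the value is (7)·(3/5) − 7 = -14/5.
For Firm B: with q = P(Match), equating Expand's and Cut's payoffs gives 6q − 6 = −9q + 2 ⇒ q = 8/15.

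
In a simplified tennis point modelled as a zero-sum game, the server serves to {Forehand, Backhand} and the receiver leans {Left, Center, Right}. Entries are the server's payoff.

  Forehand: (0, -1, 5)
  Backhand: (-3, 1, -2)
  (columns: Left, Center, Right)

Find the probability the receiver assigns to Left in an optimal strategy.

Row minima: Forehand → -1, Backhand → -3; maximin = -1.
Column maxima: Left → 0, Center → 1, Right → 5; minimax = 0.
-1 ≠ 0, so there is no saddle point; optimal play is mixed.
Right is strictly dominated by Left (it gives the server strictly more in every row), so the receiver never plays it.
On the remaining 2×2 (Forehand, Backhand vs Left, Center):
Let the server play Forehand with probability p. Expected payoff against Left: 0p + (-3)(1−p) = 3p − 3; against Center: (-1)p + 1(1−p) = −2p + 1.
Setting these equal: 3p − 3 = −2p + 1 ⇒ 5p = 4 ⇒ p = 4/5, and the value is (3)·(4/5) − 3 = -3/5.
For the receiver: with q = P(Left), equating Forehand's and Backhand's payoffs gives q − 1 = −4q + 1 ⇒ q = 2/5.

2/5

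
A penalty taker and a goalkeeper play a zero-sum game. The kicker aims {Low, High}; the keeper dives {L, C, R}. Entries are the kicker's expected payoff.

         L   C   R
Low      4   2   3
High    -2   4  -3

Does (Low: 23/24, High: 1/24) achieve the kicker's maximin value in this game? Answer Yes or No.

Against L this mix gives (23/24)·4 + (1/24)·(-2) = 15/4.
Against C this mix gives (23/24)·2 + (1/24)·4 = 25/12.
Against R this mix gives (23/24)·3 + (1/24)·(-3) = 11/4.
The keeper will play C, holding the kicker to 25/12. Shifting weight toward the row that does better against C would raise this floor (the equalizing mix achieves 9/4 against both C and R), so the proposed strategy is not optimal.

No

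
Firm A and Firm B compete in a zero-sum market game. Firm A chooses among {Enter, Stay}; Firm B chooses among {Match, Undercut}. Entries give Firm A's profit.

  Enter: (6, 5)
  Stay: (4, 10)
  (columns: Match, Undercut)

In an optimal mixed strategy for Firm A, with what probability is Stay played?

1/7

Row minima: Enter → 5, Stay → 4; maximin = 5.
Column maxima: Match → 6, Undercut → 10; minimax = 6.
5 ≠ 6, so there is no saddle point; optimal play is mixed.
Let Firm A play Enter with probability p. Expected payoff against Match: 6p + 4(1−p) = 2p + 4; against Undercut: 5p + 10(1−p) = −5p + 10.
Setting these equal: 2p + 4 = −5p + 10 ⇒ 7p = 6 ⇒ p = 6/7, and the value is (2)·(6/7) + 4 = 40/7.
For Firm B: with q = P(Match), equating Enter's and Stay's payoffs gives q + 5 = −6q + 10 ⇒ q = 5/7.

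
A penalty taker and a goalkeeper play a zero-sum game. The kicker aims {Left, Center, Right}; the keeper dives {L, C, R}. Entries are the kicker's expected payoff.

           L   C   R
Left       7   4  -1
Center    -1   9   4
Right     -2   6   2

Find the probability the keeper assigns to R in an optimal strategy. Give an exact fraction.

8/13

Row minima: Left → -1, Center → -1, Right → -2; maximin = -1.
Column maxima: L → 7, C → 9, R → 4; minimax = 4.
-1 ≠ 4, so there is no saddle point; optimal play is mixed.
Right is strictly dominated by Center, so the kicker never plays it.
C is strictly dominated by R (it gives the kicker strictly more in every row), so the keeper never plays it.
On the remaining 2×2 (Left, Center vs L, R):
Let the kicker play Left with probability p. Expected payoff against L: 7p + (-1)(1−p) = 8p − 1; against R: (-1)p + 4(1−p) = −5p + 4.
Setting these equal: 8p − 1 = −5p + 4 ⇒ 13p = 5 ⇒ p = 5/13, and the value is (8)·(5/13) − 1 = 27/13.
For the keeper: with q = P(L), equating Left's and Center's payoffs gives 8q − 1 = −5q + 4 ⇒ q = 5/13.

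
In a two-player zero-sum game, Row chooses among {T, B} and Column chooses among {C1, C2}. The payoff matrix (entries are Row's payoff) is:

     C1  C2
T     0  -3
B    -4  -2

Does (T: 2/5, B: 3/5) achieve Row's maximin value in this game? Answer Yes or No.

Yes

Against C1 this mix gives (2/5)·0 + (3/5)·(-4) = -12/5.
Against C2 this mix gives (2/5)·(-3) + (3/5)·(-2) = -12/5.
All of Column's active replies (C1, C2) yield -12/5, and no column does worse for Row. The mix makes Column indifferent and guarantees -12/5, so it is optimal.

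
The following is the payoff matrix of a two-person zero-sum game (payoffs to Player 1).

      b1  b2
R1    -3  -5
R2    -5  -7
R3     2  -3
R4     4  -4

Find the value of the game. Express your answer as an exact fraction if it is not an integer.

-3

Row minima: R1 → -5, R2 → -7, R3 → -3, R4 → -4; maximin = -3.
Column maxima: b1 → 4, b2 → -3; minimax = -3.
Since maximin = minimax = -3, there is a saddle point and the value is -3.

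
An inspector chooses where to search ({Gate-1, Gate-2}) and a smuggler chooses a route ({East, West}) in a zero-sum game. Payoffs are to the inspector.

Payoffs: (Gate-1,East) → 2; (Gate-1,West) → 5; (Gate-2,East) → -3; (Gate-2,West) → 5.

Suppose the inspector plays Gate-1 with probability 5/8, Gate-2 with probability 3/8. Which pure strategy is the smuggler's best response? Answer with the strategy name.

If the smuggler plays East, the inspector's expected payoff is (5/8)·2 + (3/8)·(-3) = 1/8.
If the smuggler plays West, the inspector's expected payoff is (5/8)·5 + (3/8)·5 = 5.
The smuggler minimizes the inspector's payoff; the smallest is 1/8, so the best response is East.

East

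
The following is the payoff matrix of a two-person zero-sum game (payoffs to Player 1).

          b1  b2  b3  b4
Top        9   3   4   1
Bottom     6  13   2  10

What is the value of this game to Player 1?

Row minima: Top → 1, Bottom → 2; maximin = 2.
Column maxima: b1 → 9, b2 → 13, b3 → 4, b4 → 10; minimax = 4.
2 ≠ 4, so there is no saddle point; optimal play is mixed.
b1 is strictly dominated by b3 (it gives Player 1 strictly more in every row), so Player 2 never plays it.
b2 is strictly dominated by b4 (it gives Player 1 strictly more in every row), so Player 2 never plays it.
On the remaining 2×2 (Top, Bottom vs b3, b4):
Let Player 1 play Top with probability p. Expected payoff against b3: 4p + 2(1−p) = 2p + 2; against b4: 1p + 10(1−p) = −9p + 10.
Setting these equal: 2p + 2 = −9p + 10 ⇒ 11p = 8 ⇒ p = 8/11, and the value is (2)·(8/11) + 2 = 38/11.
For Player 2: with q = P(b3), equating Top's and Bottom's payoffs gives 3q + 1 = −8q + 10 ⇒ q = 9/11.

38/11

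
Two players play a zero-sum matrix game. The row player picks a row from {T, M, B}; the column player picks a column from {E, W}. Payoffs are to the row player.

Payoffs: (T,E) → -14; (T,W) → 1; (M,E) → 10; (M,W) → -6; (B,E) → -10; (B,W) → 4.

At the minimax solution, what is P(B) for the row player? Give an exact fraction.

8/15

Row minima: T → -14, M → -6, B → -10; maximin = -6.
Column maxima: E → 10, W → 4; minimax = 4.
-6 ≠ 4, so there is no saddle point; optimal play is mixed.
T is strictly dominated by B, so the row player never plays it.
On the remaining 2×2 (M, B vs E, W):
Let the row player play M with probability p. Expected payoff against E: 10p + (-10)(1−p) = 20p − 10; against W: (-6)p + 4(1−p) = −10p + 4.
Setting these equal: 20p − 10 = −10p + 4 ⇒ 30p = 14 ⇒ p = 7/15, and the value is (20)·(7/15) − 10 = -2/3.
For the column player: with q = P(E), equating M's and B's payoffs gives 16q − 6 = −14q + 4 ⇒ q = 1/3.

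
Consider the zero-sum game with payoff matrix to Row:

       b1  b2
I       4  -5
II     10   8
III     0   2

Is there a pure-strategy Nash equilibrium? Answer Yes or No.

Row minima: I → -5, II → 8, III → 0; maximin = 8.
Column maxima: b1 → 10, b2 → 8; minimax = 8.
maximin = minimax = 8, so a saddle point exists.

Yes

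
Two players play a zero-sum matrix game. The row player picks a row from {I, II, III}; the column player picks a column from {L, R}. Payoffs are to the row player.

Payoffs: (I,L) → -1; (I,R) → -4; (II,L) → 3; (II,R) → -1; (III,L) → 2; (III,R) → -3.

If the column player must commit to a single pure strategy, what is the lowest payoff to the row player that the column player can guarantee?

Column maxima: L → 3, R → -1.
The smallest of these is -1.

-1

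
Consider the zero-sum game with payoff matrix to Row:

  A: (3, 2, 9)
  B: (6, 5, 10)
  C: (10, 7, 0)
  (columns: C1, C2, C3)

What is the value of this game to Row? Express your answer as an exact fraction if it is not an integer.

35/6

Row minima: A → 2, B → 5, C → 0; maximin = 5.
Column maxima: C1 → 10, C2 → 7, C3 → 10; minimax = 7.
5 ≠ 7, so there is no saddle point; optimal play is mixed.
A is strictly dominated by B, so Row never plays it.
C1 is strictly dominated by C2 (it gives Row strictly more in every row), so Column never plays it.
On the remaining 2×2 (B, C vs C2, C3):
Let Row play B with probability p. Expected payoff against C2: 5p + 7(1−p) = −2p + 7; against C3: 10p + 0(1−p) = 10p.
Setting these equal: −2p + 7 = 10p ⇒ −12p = -7 ⇒ p = 7/12, and the value is (-2)·(7/12) + 7 = 35/6.
For Column: with q = P(C2), equating B's and C's payoffs gives −5q + 10 = 7q ⇒ q = 5/6.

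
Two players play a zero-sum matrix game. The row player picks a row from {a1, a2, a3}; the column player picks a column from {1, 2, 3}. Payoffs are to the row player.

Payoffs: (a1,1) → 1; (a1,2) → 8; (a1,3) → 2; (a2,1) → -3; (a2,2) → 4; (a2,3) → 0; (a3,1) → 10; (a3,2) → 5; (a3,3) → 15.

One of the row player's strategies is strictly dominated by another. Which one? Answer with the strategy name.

a2

a1 gives a strictly higher payoff than a2 against every column: 1 > -3, 8 > 4, 2 > 0.
So a2 is strictly dominated and the row player never plays it.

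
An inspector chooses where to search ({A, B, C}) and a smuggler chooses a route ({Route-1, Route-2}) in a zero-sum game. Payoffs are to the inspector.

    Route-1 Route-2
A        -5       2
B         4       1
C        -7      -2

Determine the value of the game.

13/10

Row minima: A → -5, B → 1, C → -7; maximin = 1.
Column maxima: Route-1 → 4, Route-2 → 2; minimax = 2.
1 ≠ 2, so there is no saddle point; optimal play is mixed.
C is strictly dominated by A, so the inspector never plays it.
On the remaining 2×2 (A, B vs Route-1, Route-2):
Let the inspector play A with probability p. Expected payoff against Route-1: (-5)p + 4(1−p) = −9p + 4; against Route-2: 2p + 1(1−p) = p + 1.
Setting these equal: −9p + 4 = p + 1 ⇒ −10p = -3 ⇒ p = 3/10, and the value is (-9)·(3/10) + 4 = 13/10.
For the smuggler: with q = P(Route-1), equating A's and B's payoffs gives −7q + 2 = 3q + 1 ⇒ q = 1/10.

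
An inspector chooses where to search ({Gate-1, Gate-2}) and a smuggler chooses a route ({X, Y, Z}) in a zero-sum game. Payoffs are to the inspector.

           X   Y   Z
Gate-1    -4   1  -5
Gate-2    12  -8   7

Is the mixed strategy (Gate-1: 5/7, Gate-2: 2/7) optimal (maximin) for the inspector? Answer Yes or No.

Yes

Against X this mix gives (5/7)·(-4) + (2/7)·12 = 4/7.
Against Y this mix gives (5/7)·1 + (2/7)·(-8) = -11/7.
Against Z this mix gives (5/7)·(-5) + (2/7)·7 = -11/7.
All of the smuggler's active replies (Y, Z) yield -11/7, and no column does worse for the inspector. The mix makes the smuggler indifferent and guarantees -11/7, so it is optimal.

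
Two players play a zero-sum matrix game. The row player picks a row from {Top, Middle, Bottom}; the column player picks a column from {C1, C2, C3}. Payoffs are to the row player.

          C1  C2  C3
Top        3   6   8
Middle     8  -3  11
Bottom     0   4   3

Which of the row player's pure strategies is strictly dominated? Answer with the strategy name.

Bottom

Top gives a strictly higher payoff than Bottom against every column: 3 > 0, 6 > 4, 8 > 3.
So Bottom is strictly dominated and the row player never plays it.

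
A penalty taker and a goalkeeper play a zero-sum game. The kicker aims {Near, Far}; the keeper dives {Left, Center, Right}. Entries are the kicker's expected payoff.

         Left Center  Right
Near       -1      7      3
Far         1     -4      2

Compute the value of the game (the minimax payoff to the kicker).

Row minima: Near → -1, Far → -4; maximin = -1.
Column maxima: Left → 1, Center → 7, Right → 3; minimax = 1.
-1 ≠ 1, so there is no saddle point; optimal play is mixed.
Right is strictly dominated by Left (it gives the kicker strictly more in every row), so the keeper never plays it.
On the remaining 2×2 (Near, Far vs Left, Center):
Let the kicker play Near with probability p. Expected payoff against Left: (-1)p + 1(1−p) = −2p + 1; against Center: 7p + (-4)(1−p) = 11p − 4.
Setting these equal: −2p + 1 = 11p − 4 ⇒ −13p = -5 ⇒ p = 5/13, and the value is (-2)·(5/13) + 1 = 3/13.
For the keeper: with q = P(Left), equating Near's and Far's payoffs gives −8q + 7 = 5q − 4 ⇒ q = 11/13.

3/13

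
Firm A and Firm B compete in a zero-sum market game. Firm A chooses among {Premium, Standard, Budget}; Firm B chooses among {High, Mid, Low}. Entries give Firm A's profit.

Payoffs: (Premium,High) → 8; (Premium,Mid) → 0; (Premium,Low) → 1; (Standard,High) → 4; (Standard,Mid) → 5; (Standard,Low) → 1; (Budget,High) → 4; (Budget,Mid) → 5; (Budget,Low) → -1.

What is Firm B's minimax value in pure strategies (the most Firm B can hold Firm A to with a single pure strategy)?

1

Column maxima: High → 8, Mid → 5, Low → 1.
The smallest of these is 1.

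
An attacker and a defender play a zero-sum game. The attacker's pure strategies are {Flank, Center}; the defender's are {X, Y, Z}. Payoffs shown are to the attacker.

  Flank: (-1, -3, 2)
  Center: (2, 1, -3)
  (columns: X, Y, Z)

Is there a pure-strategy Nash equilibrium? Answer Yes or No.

Row minima: Flank → -3, Center → -3; maximin = -3.
Column maxima: X → 2, Y → 1, Z → 2; minimax = 1.
-3 ≠ 1, so no pure-strategy equilibrium exists.

No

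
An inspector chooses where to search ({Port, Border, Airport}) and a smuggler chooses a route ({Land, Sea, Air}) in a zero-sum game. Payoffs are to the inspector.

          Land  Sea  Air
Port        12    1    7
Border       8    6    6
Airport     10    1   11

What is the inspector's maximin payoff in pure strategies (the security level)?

Row minima: Port → 1, Border → 6, Airport → 1.
The best of these is 6.

6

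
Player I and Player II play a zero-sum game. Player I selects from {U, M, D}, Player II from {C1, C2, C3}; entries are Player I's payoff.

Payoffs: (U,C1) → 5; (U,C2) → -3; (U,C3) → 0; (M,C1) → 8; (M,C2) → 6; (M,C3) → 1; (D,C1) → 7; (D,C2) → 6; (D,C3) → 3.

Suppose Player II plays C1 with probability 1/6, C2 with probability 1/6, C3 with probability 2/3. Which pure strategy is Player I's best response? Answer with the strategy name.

Expected payoff of U: (1/6)·5 + (1/6)·(-3) + (2/3)·0 = 1/3.
Expected payoff of M: (1/6)·8 + (1/6)·6 + (2/3)·1 = 3.
Expected payoff of D: (1/6)·7 + (1/6)·6 + (2/3)·3 = 25/6.
The largest is 25/6, so Player I's best response is D.

D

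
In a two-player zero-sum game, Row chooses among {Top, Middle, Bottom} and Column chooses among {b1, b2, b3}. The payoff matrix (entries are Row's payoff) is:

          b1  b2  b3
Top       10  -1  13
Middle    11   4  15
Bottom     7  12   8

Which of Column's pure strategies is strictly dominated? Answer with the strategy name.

b1 holds Row's payoff strictly below b3 in every row: 10 < 13, 11 < 15, 7 < 8.
So b3 is strictly dominated for Column.

b3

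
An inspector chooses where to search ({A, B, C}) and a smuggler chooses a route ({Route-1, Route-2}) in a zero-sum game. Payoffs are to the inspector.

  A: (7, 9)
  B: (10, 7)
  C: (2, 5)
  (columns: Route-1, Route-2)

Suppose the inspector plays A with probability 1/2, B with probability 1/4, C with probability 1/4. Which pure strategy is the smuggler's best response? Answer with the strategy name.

Route-1

If the smuggler plays Route-1, the inspector's expected payoff is (1/2)·7 + (1/4)·10 + (1/4)·2 = 13/2.
If the smuggler plays Route-2, the inspector's expected payoff is (1/2)·9 + (1/4)·7 + (1/4)·5 = 15/2.
The smuggler minimizes the inspector's payoff; the smallest is 13/2, so the best response is Route-1.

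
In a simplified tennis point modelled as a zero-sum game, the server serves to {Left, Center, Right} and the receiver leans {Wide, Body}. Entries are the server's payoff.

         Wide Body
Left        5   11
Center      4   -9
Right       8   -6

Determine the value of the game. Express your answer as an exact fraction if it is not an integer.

59/10

Row minima: Left → 5, Center → -9, Right → -6; maximin = 5.
Column maxima: Wide → 8, Body → 11; minimax = 8.
5 ≠ 8, so there is no saddle point; optimal play is mixed.
Center is strictly dominated by Left, so the server never plays it.
On the remaining 2×2 (Left, Right vs Wide, Body):
Let the server play Left with probability p. Expected payoff against Wide: 5p + 8(1−p) = −3p + 8; against Body: 11p + (-6)(1−p) = 17p − 6.
Setting these equal: −3p + 8 = 17p − 6 ⇒ −20p = -14 ⇒ p = 7/10, and the value is (-3)·(7/10) + 8 = 59/10.
For the receiver: with q = P(Wide), equating Left's and Right's payoffs gives −6q + 11 = 14q − 6 ⇒ q = 17/20.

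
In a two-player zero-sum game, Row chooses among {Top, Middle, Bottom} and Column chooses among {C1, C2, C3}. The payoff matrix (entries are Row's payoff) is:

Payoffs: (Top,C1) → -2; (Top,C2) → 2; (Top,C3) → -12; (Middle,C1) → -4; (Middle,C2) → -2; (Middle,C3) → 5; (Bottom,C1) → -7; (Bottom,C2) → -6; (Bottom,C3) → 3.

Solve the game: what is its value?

-58/19

Row minima: Top → -12, Middle → -4, Bottom → -7; maximin = -4.
Column maxima: C1 → -2, C2 → 2, C3 → 5; minimax = -2.
-4 ≠ -2, so there is no saddle point; optimal play is mixed.
Bottom is strictly dominated by Middle, so Row never plays it.
C2 is strictly dominated by C1 (it gives Row strictly more in every row), so Column never plays it.
On the remaining 2×2 (Top, Middle vs C1, C3):
Let Row play Top with probability p. Expected payoff against C1: (-2)p + (-4)(1−p) = 2p − 4; against C3: (-12)p + 5(1−p) = −17p + 5.
Setting these equal: 2p − 4 = −17p + 5 ⇒ 19p = 9 ⇒ p = 9/19, and the value is (2)·(9/19) − 4 = -58/19.
For Column: with q = P(C1), equating Top's and Middle's payoffs gives 10q − 12 = −9q + 5 ⇒ q = 17/19.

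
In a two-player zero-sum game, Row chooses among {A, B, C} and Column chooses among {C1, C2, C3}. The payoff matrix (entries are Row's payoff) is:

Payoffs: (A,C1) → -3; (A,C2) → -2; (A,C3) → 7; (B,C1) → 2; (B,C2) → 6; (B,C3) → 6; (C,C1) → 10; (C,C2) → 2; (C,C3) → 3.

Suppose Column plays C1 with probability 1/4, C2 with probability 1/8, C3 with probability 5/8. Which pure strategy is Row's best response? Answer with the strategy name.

B

Expected payoff of A: (1/4)·(-3) + (1/8)·(-2) + (5/8)·7 = 27/8.
Expected payoff of B: (1/4)·2 + (1/8)·6 + (5/8)·6 = 5.
Expected payoff of C: (1/4)·10 + (1/8)·2 + (5/8)·3 = 37/8.
The largest is 5, so Row's best response is B.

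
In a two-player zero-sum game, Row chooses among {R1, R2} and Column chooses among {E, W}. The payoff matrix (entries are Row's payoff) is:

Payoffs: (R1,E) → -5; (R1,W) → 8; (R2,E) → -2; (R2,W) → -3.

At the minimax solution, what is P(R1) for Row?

1/14

Row minima: R1 → -5, R2 → -3; maximin = -3.
Column maxima: E → -2, W → 8; minimax = -2.
-3 ≠ -2, so there is no saddle point; optimal play is mixed.
Let Row play R1 with probability p. Expected payoff against E: (-5)p + (-2)(1−p) = −3p − 2; against W: 8p + (-3)(1−p) = 11p − 3.
Setting these equal: −3p − 2 = 11p − 3 ⇒ −14p = -1 ⇒ p = 1/14, and the value is (-3)·(1/14) − 2 = -31/14.
For Column: with q = P(E), equating R1's and R2's payoffs gives −13q + 8 = q − 3 ⇒ q = 11/14.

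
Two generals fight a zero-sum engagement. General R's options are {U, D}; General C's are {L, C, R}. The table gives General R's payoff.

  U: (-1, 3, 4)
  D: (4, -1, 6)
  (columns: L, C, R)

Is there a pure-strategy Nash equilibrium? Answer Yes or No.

Row minima: U → -1, D → -1; maximin = -1.
Column maxima: L → 4, C → 3, R → 6; minimax = 3.
-1 ≠ 3, so no pure-strategy equilibrium exists.

No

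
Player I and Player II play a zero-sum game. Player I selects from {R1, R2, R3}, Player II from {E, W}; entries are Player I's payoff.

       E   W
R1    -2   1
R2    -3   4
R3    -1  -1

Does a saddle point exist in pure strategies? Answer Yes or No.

Yes

Row minima: R1 → -2, R2 → -3, R3 → -1; maximin = -1.
Column maxima: E → -1, W → 4; minimax = -1.
maximin = minimax = -1, so a saddle point exists.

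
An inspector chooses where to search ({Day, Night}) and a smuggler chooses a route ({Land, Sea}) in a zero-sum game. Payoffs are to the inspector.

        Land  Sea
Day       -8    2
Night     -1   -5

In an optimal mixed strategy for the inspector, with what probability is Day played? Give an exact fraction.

Row minima: Day → -8, Night → -5; maximin = -5.
Column maxima: Land → -1, Sea → 2; minimax = -1.
-5 ≠ -1, so there is no saddle point; optimal play is mixed.
Let the inspector play Day with probability p. Expected payoff against Land: (-8)p + (-1)(1−p) = −7p − 1; against Sea: 2p + (-5)(1−p) = 7p − 5.
Setting these equal: −7p − 1 = 7p − 5 ⇒ −14p = -4 ⇒ p = 2/7, and the value is (-7)·(2/7) − 1 = -3.
For the smuggler: with q = P(Land), equating Day's and Night's payoffs gives −10q + 2 = 4q − 5 ⇒ q = 1/2.

2/7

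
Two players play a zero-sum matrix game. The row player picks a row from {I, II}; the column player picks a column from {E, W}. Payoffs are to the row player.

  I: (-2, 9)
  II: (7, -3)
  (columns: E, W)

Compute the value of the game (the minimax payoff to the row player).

19/7

Row minima: I → -2, II → -3; maximin = -2.
Column maxima: E → 7, W → 9; minimax = 7.
-2 ≠ 7, so there is no saddle point; optimal play is mixed.
Let the row player play I with probability p. Expected payoff against E: (-2)p + 7(1−p) = −9p + 7; against W: 9p + (-3)(1−p) = 12p − 3.
Setting these equal: −9p + 7 = 12p − 3 ⇒ −21p = -10 ⇒ p = 10/21, and the value is (-9)·(10/21) + 7 = 19/7.
For the column player: with q = P(E), equating I's and II's payoffs gives −11q + 9 = 10q − 3 ⇒ q = 4/7.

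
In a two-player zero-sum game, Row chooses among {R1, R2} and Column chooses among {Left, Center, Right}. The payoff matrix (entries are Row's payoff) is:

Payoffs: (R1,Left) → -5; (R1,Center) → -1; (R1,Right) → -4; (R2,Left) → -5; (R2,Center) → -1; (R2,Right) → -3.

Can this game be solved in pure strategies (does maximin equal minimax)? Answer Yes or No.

Yes

Row minima: R1 → -5, R2 → -5; maximin = -5.
Column maxima: Left → -5, Center → -1, Right → -3; minimax = -5.
maximin = minimax = -5, so a saddle point exists.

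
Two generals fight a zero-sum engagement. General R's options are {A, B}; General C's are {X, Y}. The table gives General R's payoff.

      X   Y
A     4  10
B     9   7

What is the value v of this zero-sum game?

31/4

Row minima: A → 4, B → 7; maximin = 7.
Column maxima: X → 9, Y → 10; minimax = 9.
7 ≠ 9, so there is no saddle point; optimal play is mixed.
Let General R play A with probability p. Expected payoff against X: 4p + 9(1−p) = −5p + 9; against Y: 10p + 7(1−p) = 3p + 7.
Setting these equal: −5p + 9 = 3p + 7 ⇒ −8p = -2 ⇒ p = 1/4, and the value is (-5)·(1/4) + 9 = 31/4.
For General C: with q = P(X), equating A's and B's payoffs gives −6q + 10 = 2q + 7 ⇒ q = 3/8.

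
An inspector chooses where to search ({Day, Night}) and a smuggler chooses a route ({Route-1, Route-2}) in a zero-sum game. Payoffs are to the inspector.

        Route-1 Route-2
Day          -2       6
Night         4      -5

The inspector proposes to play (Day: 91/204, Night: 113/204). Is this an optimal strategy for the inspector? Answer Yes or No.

No

Against Route-1 this mix gives (91/204)·(-2) + (113/204)·4 = 45/34.
Against Route-2 this mix gives (91/204)·6 + (113/204)·(-5) = -19/204.
The smuggler will play Route-2, holding the inspector to -19/204. Shifting weight toward the row that does better against Route-2 would raise this floor (the equalizing mix achieves 14/17 against both Route-2 and Route-1), so the proposed strategy is not optimal.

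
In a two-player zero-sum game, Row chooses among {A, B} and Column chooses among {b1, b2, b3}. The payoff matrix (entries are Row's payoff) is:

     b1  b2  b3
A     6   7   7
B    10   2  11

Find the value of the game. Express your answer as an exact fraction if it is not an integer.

58/9

Row minima: A → 6, B → 2; maximin = 6.
Column maxima: b1 → 10, b2 → 7, b3 → 11; minimax = 7.
6 ≠ 7, so there is no saddle point; optimal play is mixed.
b3 is strictly dominated by b1 (it gives Row strictly more in every row), so Column never plays it.
On the remaining 2×2 (A, B vs b1, b2):
Let Row play A with probability p. Expected payoff against b1: 6p + 10(1−p) = −4p + 10; against b2: 7p + 2(1−p) = 5p + 2.
Setting these equal: −4p + 10 = 5p + 2 ⇒ −9p = -8 ⇒ p = 8/9, and the value is (-4)·(8/9) + 10 = 58/9.
For Column: with q = P(b1), equating A's and B's payoffs gives −q + 7 = 8q + 2 ⇒ q = 5/9.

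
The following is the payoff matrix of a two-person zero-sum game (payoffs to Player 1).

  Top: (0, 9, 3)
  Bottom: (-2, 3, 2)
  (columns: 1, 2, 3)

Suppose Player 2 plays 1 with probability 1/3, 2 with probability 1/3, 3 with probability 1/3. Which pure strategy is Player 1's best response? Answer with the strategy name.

Expected payoff of Top: (1/3)·0 + (1/3)·9 + (1/3)·3 = 4.
Expected payoff of Bottom: (1/3)·(-2) + (1/3)·3 + (1/3)·2 = 1.
The largest is 4, so Player 1's best response is Top.

Top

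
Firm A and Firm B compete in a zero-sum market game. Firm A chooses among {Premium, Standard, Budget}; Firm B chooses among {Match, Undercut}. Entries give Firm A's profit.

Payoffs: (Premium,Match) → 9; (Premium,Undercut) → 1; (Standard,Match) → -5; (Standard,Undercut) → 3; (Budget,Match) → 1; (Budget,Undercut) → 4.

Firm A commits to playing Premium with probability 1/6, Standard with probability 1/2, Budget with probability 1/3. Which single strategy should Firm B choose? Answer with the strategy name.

If Firm B plays Match, Firm A's expected payoff is (1/6)·9 + (1/2)·(-5) + (1/3)·1 = -2/3.
If Firm B plays Undercut, Firm A's expected payoff is (1/6)·1 + (1/2)·3 + (1/3)·4 = 3.
Firm B minimizes Firm A's payoff; the smallest is -2/3, so the best response is Match.

Match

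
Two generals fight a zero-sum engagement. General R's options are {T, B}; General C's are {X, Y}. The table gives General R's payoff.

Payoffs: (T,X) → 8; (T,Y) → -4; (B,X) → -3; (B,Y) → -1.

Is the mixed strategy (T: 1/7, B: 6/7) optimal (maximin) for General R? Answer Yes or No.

Against X this mix gives (1/7)·8 + (6/7)·(-3) = -10/7.
Against Y this mix gives (1/7)·(-4) + (6/7)·(-1) = -10/7.
All of General C's active replies (X, Y) yield -10/7, and no column does worse for General R. The mix makes General C indifferent and guarantees -10/7, so it is optimal.

Yes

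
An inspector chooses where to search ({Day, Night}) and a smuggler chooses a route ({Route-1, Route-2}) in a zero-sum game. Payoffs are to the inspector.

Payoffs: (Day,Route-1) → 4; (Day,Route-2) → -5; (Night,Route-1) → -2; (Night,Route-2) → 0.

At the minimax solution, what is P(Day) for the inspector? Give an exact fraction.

Row minima: Day → -5, Night → -2; maximin = -2.
Column maxima: Route-1 → 4, Route-2 → 0; minimax = 0.
-2 ≠ 0, so there is no saddle point; optimal play is mixed.
Let the inspector play Day with probability p. Expected payoff against Route-1: 4p + (-2)(1−p) = 6p − 2; against Route-2: (-5)p + 0(1−p) = −5p.
Setting these equal: 6p − 2 = −5p ⇒ 11p = 2 ⇒ p = 2/11, and the value is (6)·(2/11) − 2 = -10/11.
For the smuggler: with q = P(Route-1), equating Day's and Night's payoffs gives 9q − 5 = −2q ⇒ q = 5/11.

2/11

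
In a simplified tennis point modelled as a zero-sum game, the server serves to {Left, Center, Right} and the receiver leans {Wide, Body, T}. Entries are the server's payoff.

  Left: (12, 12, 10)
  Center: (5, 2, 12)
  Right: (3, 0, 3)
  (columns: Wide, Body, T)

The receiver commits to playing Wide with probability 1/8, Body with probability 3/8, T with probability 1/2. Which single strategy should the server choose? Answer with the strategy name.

Left

Expected payoff of Left: (1/8)·12 + (3/8)·12 + (1/2)·10 = 11.
Expected payoff of Center: (1/8)·5 + (3/8)·2 + (1/2)·12 = 59/8.
Expected payoff of Right: (1/8)·3 + (3/8)·0 + (1/2)·3 = 15/8.
The largest is 11, so the server's best response is Left.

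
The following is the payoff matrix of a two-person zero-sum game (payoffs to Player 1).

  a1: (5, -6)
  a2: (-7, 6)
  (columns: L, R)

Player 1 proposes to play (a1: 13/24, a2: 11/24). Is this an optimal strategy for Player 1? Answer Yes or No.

Against L this mix gives (13/24)·5 + (11/24)·(-7) = -1/2.
Against R this mix gives (13/24)·(-6) + (11/24)·6 = -1/2.
All of Player 2's active replies (L, R) yield -1/2, and no column does worse for Player 1. The mix makes Player 2 indifferent and guarantees -1/2, so it is optimal.

Yes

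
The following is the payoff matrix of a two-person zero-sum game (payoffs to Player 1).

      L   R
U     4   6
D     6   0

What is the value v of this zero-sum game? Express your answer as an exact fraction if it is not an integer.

9/2

Row minima: U → 4, D → 0; maximin = 4.
Column maxima: L → 6, R → 6; minimax = 6.
4 ≠ 6, so there is no saddle point; optimal play is mixed.
Let Player 1 play U with probability p. Expected payoff against L: 4p + 6(1−p) = −2p + 6; against R: 6p + 0(1−p) = 6p.
Setting these equal: −2p + 6 = 6p ⇒ −8p = -6 ⇒ p = 3/4, and the value is (-2)·(3/4) + 6 = 9/2.
For Player 2: with q = P(L), equating U's and D's payoffs gives −2q + 6 = 6q ⇒ q = 3/4.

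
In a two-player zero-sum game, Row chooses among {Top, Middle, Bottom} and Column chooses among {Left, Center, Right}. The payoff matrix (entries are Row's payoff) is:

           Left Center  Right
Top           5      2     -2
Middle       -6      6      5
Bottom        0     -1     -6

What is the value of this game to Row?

13/18

Row minima: Top → -2, Middle → -6, Bottom → -6; maximin = -2.
Column maxima: Left → 5, Center → 6, Right → 5; minimax = 5.
-2 ≠ 5, so there is no saddle point; optimal play is mixed.
Bottom is strictly dominated by Top, so Row never plays it.
Center is strictly dominated by Right (it gives Row strictly more in every row), so Column never plays it.
On the remaining 2×2 (Top, Middle vs Left, Right):
Let Row play Top with probability p. Expected payoff against Left: 5p + (-6)(1−p) = 11p − 6; against Right: (-2)p + 5(1−p) = −7p + 5.
Setting these equal: 11p − 6 = −7p + 5 ⇒ 18p = 11 ⇒ p = 11/18, and the value is (11)·(11/18) − 6 = 13/18.
For Column: with q = P(Left), equating Top's and Middle's payoffs gives 7q − 2 = −11q + 5 ⇒ q = 7/18.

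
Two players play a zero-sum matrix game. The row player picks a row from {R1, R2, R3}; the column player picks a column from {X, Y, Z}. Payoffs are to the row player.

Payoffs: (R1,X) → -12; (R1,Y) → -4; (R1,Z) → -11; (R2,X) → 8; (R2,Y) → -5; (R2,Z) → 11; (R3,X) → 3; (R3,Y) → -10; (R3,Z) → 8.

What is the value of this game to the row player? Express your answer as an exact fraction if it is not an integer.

Row minima: R1 → -12, R2 → -5, R3 → -10; maximin = -5.
Column maxima: X → 8, Y → -4, Z → 11; minimax = -4.
-5 ≠ -4, so there is no saddle point; optimal play is mixed.
R3 is strictly dominated by R2, so the row player never plays it.
Z is strictly dominated by X (it gives the row player strictly more in every row), so the column player never plays it.
On the remaining 2×2 (R1, R2 vs X, Y):
Let the row player play R1 with probability p. Expected payoff against X: (-12)p + 8(1−p) = −20p + 8; against Y: (-4)p + (-5)(1−p) = p − 5.
Setting these equal: −20p + 8 = p − 5 ⇒ −21p = -13 ⇒ p = 13/21, and the value is (-20)·(13/21) + 8 = -92/21.
For the column player: with q = P(X), equating R1's and R2's payoffs gives −8q − 4 = 13q − 5 ⇒ q = 1/21.

-92/21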